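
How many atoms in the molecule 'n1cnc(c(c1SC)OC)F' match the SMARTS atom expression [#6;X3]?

4

Check the 11 heavy atoms by environment: 2× n (aromatic, X2) → no; 4× c (aromatic, X3) → match; 1× O (X2) → no; 2× C (X4) → no; 1× F (X1) → no; 1× S (X2) → no.
That gives 4 matching atoms.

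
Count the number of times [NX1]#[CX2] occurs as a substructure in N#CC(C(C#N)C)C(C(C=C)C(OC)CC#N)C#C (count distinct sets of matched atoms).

3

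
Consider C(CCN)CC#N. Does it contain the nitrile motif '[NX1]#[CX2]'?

Yes

The pattern [NX1]#[CX2] describes a nitrogen triple-bonded to a two-connected carbon — a nitrile.
The molecule carries a nitrile (-C#N), whose atoms satisfy every constraint of the query, so the pattern matches.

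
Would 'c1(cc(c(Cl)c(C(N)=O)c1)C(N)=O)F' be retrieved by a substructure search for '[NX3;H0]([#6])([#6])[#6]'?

The pattern [NX3;H0]([#6])([#6])[#6] describes a trivalent nitrogen with no H, bonded to three carbons — a tertiary amine.
The closest candidate here is a primary amide (-C(=O)NH2), but the amide nitrogen has H2 and only one carbon neighbour. No other fragment satisfies the full query, so there is no match.

No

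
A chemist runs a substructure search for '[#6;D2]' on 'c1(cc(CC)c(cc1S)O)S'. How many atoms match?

3

Check the 11 heavy atoms by environment: 4× c (aromatic, D3) → no; 2× c (aromatic, D2) → match; 2× S (D1) → no; 1× O (D1) → no; 1× C (D2) → match; 1× C (D1) → no.
Summing the matching environments: 2 + 1 = 3 matching atoms.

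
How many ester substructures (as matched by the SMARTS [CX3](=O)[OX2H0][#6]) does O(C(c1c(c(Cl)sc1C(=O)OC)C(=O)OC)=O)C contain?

3

[CX3](=O)[OX2H0][#6] is the SMARTS for an ester: a carbonyl carbon bonded to an oxygen that is itself bonded to carbon (no H on that O).
The molecule carries 3 separate instances of a methyl-ester group (-C(=O)OCH3) meeting every constraint; each maps to a distinct set of atoms, giving 3 matches.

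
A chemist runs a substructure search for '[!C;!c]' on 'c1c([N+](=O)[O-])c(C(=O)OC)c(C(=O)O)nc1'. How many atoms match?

8

Check the 16 heavy atoms by environment: 1× n (aromatic) → match; 5× c (aromatic) → no; 3× C → no; 5× O → match; 1× N (charge +1) → match; 1× O (charge -1) → match.
Summing the matching environments: 1 + 5 + 1 + 1 = 8 matching atoms.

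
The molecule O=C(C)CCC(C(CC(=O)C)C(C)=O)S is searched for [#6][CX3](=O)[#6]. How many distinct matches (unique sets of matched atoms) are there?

3

[#6][CX3](=O)[#6] is the SMARTS for a ketone: a carbonyl carbon (no H) flanked by two carbons.
The molecule carries 3 separate instances of an acetyl/ketone group (-C(=O)CH3) meeting every constraint; each maps to a distinct set of atoms, giving 3 matches.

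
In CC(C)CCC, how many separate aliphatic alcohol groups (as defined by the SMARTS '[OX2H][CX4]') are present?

0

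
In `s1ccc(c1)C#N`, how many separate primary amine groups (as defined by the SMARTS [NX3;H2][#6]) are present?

[NX3;H2][#6] is the SMARTS for a primary amine: a trivalent nitrogen with two H attached to carbon.
The molecule has a nitrile (-C#N), but the nitrogen is NX1 (triple-bonded), not NX3 with two H; nothing else fits, so there are 0 matches.

0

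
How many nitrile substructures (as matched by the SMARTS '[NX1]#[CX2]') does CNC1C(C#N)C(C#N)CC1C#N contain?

3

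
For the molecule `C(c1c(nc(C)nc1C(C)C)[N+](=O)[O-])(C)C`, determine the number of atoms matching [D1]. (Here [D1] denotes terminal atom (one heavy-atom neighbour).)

7

Check the 16 heavy atoms by environment: 2× n (aromatic, D2) → no; 4× c (aromatic, D3) → no; 1× N (charge +1, D3) → no; 1× O (charge -1, D1) → match; 1× O (D1) → match; 2× C (D3) → no; 5× C (D1) → match.
Summing the matching environments: 1 + 1 + 5 = 7 matching atoms.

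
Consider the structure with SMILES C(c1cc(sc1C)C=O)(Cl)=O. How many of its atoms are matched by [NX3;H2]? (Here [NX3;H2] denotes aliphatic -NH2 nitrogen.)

0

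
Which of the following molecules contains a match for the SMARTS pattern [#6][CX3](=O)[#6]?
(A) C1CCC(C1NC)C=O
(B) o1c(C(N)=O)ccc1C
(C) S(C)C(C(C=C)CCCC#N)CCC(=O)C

[#6][CX3](=O)[#6] describes a carbonyl carbon (no H) flanked by two carbons (a ketone).
(A) has an aldehyde (-CHO) but the carbonyl carbon has H1, so it is not flanked by two carbons.
(B) has a primary amide (-C(=O)NH2) but one neighbour of the carbonyl carbon is N, not C.
(C) contains an acetyl/ketone group (-C(=O)CH3), which satisfies every atom and bond constraint.
So the answer is (C).

C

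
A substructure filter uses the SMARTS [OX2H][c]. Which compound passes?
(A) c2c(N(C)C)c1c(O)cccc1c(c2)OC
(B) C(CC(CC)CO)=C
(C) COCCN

A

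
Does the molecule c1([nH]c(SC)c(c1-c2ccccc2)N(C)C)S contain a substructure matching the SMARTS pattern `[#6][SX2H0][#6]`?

Yes

The pattern [#6][SX2H0][#6] describes an aliphatic sulfur bridging two carbons with no H on the sulfur — a thioether.
The molecule carries a methylthio ether (-SCH3), whose atoms satisfy every constraint of the query, so the pattern matches.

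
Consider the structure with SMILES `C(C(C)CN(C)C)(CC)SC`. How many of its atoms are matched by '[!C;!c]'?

2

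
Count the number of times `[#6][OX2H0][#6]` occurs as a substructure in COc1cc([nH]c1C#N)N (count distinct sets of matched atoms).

1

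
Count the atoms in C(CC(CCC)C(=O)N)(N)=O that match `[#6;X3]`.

2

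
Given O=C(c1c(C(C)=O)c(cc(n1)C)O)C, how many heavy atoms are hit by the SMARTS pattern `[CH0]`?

2

Check the 14 heavy atoms by environment: 1× n (aromatic, H0) → no; 4× c (aromatic, H0) → no; 1× c (aromatic, H1) → no; 2× C (H0) → match; 2× O (H0) → no; 3× C (H3) → no; 1× O (H1) → no.
That gives 2 matching atoms.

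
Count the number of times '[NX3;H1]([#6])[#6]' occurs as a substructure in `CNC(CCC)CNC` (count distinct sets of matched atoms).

[NX3;H1]([#6])[#6] is the SMARTS for a secondary amine: a trivalent nitrogen with one H, bonded to two carbons.
The molecule carries 2 separate instances of an N-methylamino group (-NHCH3) meeting every constraint; each maps to a distinct set of atoms, giving 2 matches.

2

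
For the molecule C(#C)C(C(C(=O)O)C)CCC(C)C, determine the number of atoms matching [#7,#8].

The query [#7,#8] means: nitrogen or oxygen (comma = OR).
Check the 13 heavy atoms by environment: 11× C → no; 2× O → match.
That gives 2 matching atoms.

2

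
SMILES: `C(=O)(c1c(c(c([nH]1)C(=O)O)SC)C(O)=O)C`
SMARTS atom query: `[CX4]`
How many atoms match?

Check the 16 heavy atoms by environment: 1× n (aromatic, X3) → no; 4× c (aromatic, X3) → no; 3× C (X3) → no; 3× O (X1) → no; 2× C (X4) → match; 2× O (X2) → no; 1× S (X2) → no.
That gives 2 matching atoms.

2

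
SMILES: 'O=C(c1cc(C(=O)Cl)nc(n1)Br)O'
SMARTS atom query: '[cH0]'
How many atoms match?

3

The query [cH0] means: aromatic carbon with no attached hydrogen (substituted or ring-fusion).
Check the 13 heavy atoms by environment: 2× n (aromatic, H0) → no; 3× c (aromatic, H0) → match; 1× c (aromatic, H1) → no; 2× C (H0) → no; 2× O (H0) → no; 1× O (H1) → no; 1× Cl (H0) → no; 1× Br (H0) → no.
That gives 3 matching atoms.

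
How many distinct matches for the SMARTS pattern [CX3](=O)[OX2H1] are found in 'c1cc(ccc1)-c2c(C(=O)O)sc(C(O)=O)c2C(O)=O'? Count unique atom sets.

[CX3](=O)[OX2H1] is the SMARTS for a carboxylic acid: an sp2 carbon double-bonded to O and single-bonded to an -OH oxygen.
The molecule carries 3 separate instances of a carboxylic acid group (-C(=O)OH) meeting every constraint; each maps to a distinct set of atoms, giving 3 matches.

3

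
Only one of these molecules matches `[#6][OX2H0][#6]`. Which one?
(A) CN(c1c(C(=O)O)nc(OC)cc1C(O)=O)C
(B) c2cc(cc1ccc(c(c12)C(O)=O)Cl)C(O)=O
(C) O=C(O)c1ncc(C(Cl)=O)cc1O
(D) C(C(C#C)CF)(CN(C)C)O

[#6][OX2H0][#6] describes an aliphatic oxygen bridging two carbons with no H on the oxygen (an ether).
(A) contains a methoxy ether (-OCH3), which satisfies every atom and bond constraint.
(B) has a carboxylic acid group (-C(=O)OH) but the -OH oxygen has H1; the =O is OX1, not OX2.
(C) has a hydroxyl group (-OH) but the oxygen has H1, not H0 bridging two carbons.
(D) has a hydroxyl group (-OH) but the oxygen has H1, not H0 bridging two carbons.
So the answer is (A).

A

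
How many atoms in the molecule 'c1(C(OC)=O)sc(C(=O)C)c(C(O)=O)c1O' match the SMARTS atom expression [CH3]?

2

The query [CH3] means: aliphatic carbon with exactly three hydrogens.
Check the 16 heavy atoms by environment: 1× s (aromatic, H0) → no; 4× c (aromatic, H0) → no; 3× C (H0) → no; 4× O (H0) → no; 2× C (H3) → match; 2× O (H1) → no.
That gives 2 matching atoms.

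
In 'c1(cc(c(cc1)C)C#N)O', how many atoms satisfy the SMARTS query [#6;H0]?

4

Check the 10 heavy atoms by environment: 3× c (aromatic, H0) → match; 3× c (aromatic, H1) → no; 1× C (H3) → no; 1× C (H0) → match; 1× N (H0) → no; 1× O (H1) → no.
Summing the matching environments: 3 + 1 = 4 matching atoms.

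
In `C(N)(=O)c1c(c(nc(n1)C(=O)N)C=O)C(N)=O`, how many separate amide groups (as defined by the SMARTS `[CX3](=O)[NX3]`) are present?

3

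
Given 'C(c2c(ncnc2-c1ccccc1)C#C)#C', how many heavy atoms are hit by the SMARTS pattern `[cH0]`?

The query [cH0] means: aromatic carbon with no attached hydrogen (substituted or ring-fusion).
Check the 16 heavy atoms by environment: 2× n (aromatic, H0) → no; 6× c (aromatic, H1) → no; 4× c (aromatic, H0) → match; 2× C (H0) → no; 2× C (H1) → no.
That gives 4 matching atoms.

4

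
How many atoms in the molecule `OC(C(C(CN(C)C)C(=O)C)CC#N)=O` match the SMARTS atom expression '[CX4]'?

The query [CX4] means: C with X4: aliphatic carbon with exactly 4 total connections (bonds + H).
Check the 15 heavy atoms by environment: 7× C (X4) → match; 1× N (X3) → no; 2× C (X3) → no; 2× O (X1) → no; 1× C (X2) → no; 1× N (X1) → no; 1× O (X2) → no.
That gives 7 matching atoms.

7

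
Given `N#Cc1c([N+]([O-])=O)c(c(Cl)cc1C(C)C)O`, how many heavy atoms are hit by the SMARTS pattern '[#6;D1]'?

2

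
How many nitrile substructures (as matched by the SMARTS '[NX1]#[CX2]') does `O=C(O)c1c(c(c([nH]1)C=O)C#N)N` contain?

1

[NX1]#[CX2] is the SMARTS for a nitrile: a nitrogen triple-bonded to a two-connected carbon.
Exactly one fragment in the molecule meets all constraints, giving 1 match.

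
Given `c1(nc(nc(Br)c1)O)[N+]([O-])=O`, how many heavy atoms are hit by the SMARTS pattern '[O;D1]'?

The query [O;D1] means: aliphatic oxygen bonded to exactly one heavy atom.
Check the 11 heavy atoms by environment: 2× n (aromatic, D2) → no; 3× c (aromatic, D3) → no; 1× c (aromatic, D2) → no; 1× N (charge +1, D3) → no; 1× O (charge -1, D1) → match; 2× O (D1) → match; 1× Br (D1) → no.
Summing the matching environments: 1 + 2 = 3 matching atoms.

3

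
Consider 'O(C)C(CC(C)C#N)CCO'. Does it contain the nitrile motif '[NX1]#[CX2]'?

Yes

The pattern [NX1]#[CX2] describes a nitrogen triple-bonded to a two-connected carbon — a nitrile.
The molecule carries a nitrile (-C#N), whose atoms satisfy every constraint of the query, so the pattern matches.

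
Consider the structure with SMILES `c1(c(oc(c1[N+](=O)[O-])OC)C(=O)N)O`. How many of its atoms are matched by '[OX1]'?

3

The query [OX1] means: aliphatic oxygen with one total connection — typically a carbonyl =O or an oxide.
Check the 14 heavy atoms by environment: 1× o (aromatic, X2) → no; 4× c (aromatic, X3) → no; 1× N (charge +1, X3) → no; 1× O (charge -1, X1) → match; 2× O (X1) → match; 2× O (X2) → no; 1× C (X4) → no; 1× C (X3) → no; 1× N (X3) → no.
Summing the matching environments: 1 + 2 = 3 matching atoms.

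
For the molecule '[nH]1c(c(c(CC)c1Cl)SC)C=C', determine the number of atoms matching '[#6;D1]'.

3

The query [#6;D1] means: carbon bonded to exactly one heavy atom.
Check the 12 heavy atoms by environment: 1× n (aromatic, D2) → no; 4× c (aromatic, D3) → no; 1× S (D2) → no; 3× C (D1) → match; 1× Cl (D1) → no; 2× C (D2) → no.
That gives 3 matching atoms.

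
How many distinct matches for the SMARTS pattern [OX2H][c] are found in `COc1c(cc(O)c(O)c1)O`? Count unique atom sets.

3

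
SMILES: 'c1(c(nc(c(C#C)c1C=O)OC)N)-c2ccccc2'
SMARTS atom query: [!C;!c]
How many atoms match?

4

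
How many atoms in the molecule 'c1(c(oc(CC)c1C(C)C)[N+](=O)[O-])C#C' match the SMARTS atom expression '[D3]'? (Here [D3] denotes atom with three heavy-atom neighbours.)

6

The query [D3] means: atom with exactly three heavy-atom neighbours.
Check the 15 heavy atoms by environment: 1× o (aromatic, D2) → no; 4× c (aromatic, D3) → match; 1× C (D3) → match; 4× C (D1) → no; 1× N (charge +1, D3) → match; 1× O (charge -1, D1) → no; 1× O (D1) → no; 2× C (D2) → no.
Summing the matching environments: 4 + 1 + 1 = 6 matching atoms.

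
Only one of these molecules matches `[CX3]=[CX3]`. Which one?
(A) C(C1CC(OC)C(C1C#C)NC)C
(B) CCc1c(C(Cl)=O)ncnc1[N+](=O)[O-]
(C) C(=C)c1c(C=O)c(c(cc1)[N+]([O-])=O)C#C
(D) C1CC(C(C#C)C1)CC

C

[CX3]=[CX3] describes a non-aromatic C=C double bond between two sp2 carbons (an alkene).
(A) has an ethyl group (-CH2CH3) but its C-C bond is a single bond between CX4 carbons, not CX3=CX3.
(B) has an ethyl group (-CH2CH3) but its C-C bond is a single bond between CX4 carbons, not CX3=CX3.
(C) contains a vinyl group (-CH=CH2), which satisfies every atom and bond constraint.
(D) has an ethynyl group (-C#CH) but the C-C bond is a triple bond, not a double bond.
So the answer is (C).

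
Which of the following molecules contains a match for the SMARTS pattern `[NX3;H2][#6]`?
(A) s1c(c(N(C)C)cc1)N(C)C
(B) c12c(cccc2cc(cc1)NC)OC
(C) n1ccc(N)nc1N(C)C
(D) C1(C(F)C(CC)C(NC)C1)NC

C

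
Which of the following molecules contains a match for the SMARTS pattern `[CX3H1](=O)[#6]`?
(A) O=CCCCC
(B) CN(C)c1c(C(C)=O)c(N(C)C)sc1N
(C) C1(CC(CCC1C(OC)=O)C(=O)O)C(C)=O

[CX3H1](=O)[#6] describes an sp2 carbon with one H, double-bonded to O and single-bonded to carbon (an aldehyde).
(A) contains an aldehyde (-CHO), which satisfies every atom and bond constraint.
(B) has an acetyl/ketone group (-C(=O)CH3) but the carbonyl carbon has H0 (two carbon neighbours), not H1.
(C) has an acetyl/ketone group (-C(=O)CH3) but the carbonyl carbon has H0 (two carbon neighbours), not H1.
So the answer is (A).

A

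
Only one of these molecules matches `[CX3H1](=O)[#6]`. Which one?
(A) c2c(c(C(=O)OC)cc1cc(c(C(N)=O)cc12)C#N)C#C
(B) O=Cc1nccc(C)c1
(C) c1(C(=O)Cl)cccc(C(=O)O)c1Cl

B

[CX3H1](=O)[#6] describes an sp2 carbon with one H, double-bonded to O and single-bonded to carbon (an aldehyde).
(A) has a methyl-ester group (-C(=O)OCH3) but the carbonyl carbon has H0, not H1.
(B) contains an aldehyde (-CHO), which satisfies every atom and bond constraint.
(C) has a carboxylic acid group (-C(=O)OH) but the carbonyl carbon has H0 and is bonded to O, not H1.
So the answer is (B).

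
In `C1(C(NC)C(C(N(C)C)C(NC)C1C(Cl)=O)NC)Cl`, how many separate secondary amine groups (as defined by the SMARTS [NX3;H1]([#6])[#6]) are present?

3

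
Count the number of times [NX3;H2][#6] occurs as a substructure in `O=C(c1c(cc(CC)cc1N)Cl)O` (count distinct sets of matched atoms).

1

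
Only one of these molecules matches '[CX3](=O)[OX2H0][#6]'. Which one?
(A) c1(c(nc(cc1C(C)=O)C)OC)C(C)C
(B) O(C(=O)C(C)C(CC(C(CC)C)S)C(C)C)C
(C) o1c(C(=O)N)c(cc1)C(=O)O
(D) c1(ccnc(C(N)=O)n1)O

B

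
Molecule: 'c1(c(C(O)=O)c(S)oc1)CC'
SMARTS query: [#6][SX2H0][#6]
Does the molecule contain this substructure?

No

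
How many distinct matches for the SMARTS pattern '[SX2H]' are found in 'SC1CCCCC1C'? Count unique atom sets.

1

[SX2H] is the SMARTS for a thiol: an aliphatic sulfur with two connections, one being H.
Exactly one fragment in the molecule meets all constraints, giving 1 match.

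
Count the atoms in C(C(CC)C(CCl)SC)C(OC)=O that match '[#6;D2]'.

3

The query [#6;D2] means: any carbon bonded to exactly two heavy atoms.
Check the 13 heavy atoms by environment: 3× C (D2) → match; 3× C (D3) → no; 3× C (D1) → no; 1× O (D1) → no; 1× O (D2) → no; 1× S (D2) → no; 1× Cl (D1) → no.
That gives 3 matching atoms.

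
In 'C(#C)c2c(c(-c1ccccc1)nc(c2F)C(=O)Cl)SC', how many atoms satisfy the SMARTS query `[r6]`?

12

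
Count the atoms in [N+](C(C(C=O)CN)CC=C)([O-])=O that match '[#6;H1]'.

Check the 12 heavy atoms by environment: 3× C (H2) → no; 4× C (H1) → match; 1× N (H2) → no; 2× O (H0) → no; 1× N (charge +1, H0) → no; 1× O (charge -1, H0) → no.
That gives 4 matching atoms.

4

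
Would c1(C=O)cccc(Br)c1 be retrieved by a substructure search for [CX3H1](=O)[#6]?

Yes

The pattern [CX3H1](=O)[#6] describes an sp2 carbon with one H, double-bonded to O and single-bonded to carbon — an aldehyde.
The molecule carries an aldehyde (-CHO), whose atoms satisfy every constraint of the query, so the pattern matches.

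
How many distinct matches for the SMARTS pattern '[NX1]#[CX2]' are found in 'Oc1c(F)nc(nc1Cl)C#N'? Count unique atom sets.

1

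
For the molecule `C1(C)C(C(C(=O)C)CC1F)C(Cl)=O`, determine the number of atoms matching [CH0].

2

The query [CH0] means: aliphatic carbon with no attached hydrogen.
Check the 13 heavy atoms by environment: 4× C (H1) → no; 1× C (H2) → no; 2× C (H0) → match; 2× O (H0) → no; 1× Cl (H0) → no; 2× C (H3) → no; 1× F (H0) → no.
That gives 2 matching atoms.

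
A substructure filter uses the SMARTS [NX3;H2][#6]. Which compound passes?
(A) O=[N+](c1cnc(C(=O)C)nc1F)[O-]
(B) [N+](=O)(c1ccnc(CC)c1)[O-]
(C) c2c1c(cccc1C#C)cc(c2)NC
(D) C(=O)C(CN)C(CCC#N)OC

[NX3;H2][#6] describes a trivalent nitrogen with two H attached to carbon (a primary amine).
(A) has a nitro group (-[N+](=O)[O-]) but the nitrogen is [N+] with no H, not NX3H2.
(B) has a nitro group (-[N+](=O)[O-]) but the nitrogen is [N+] with no H, not NX3H2.
(C) has an N-methylamino group (-NHCH3) but the nitrogen bears two carbons and only one H (H1), not H2.
(D) contains a primary amino group (-NH2), which satisfies every atom and bond constraint.
So the answer is (D).

D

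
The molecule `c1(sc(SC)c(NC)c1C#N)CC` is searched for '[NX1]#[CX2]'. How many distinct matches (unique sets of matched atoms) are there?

1

[NX1]#[CX2] is the SMARTS for a nitrile: a nitrogen triple-bonded to a two-connected carbon.
Exactly one fragment in the molecule meets all constraints, giving 1 match.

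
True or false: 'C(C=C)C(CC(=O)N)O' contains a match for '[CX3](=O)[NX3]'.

The pattern [CX3](=O)[NX3] describes a carbonyl carbon bonded to a trivalent nitrogen — an amide.
The molecule carries a primary amide (-C(=O)NH2), whose atoms satisfy every constraint of the query, so the pattern matches.

True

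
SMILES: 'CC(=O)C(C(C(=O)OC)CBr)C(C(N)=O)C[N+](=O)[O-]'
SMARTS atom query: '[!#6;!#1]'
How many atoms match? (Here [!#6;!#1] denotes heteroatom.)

The query [!#6;!#1] means: not carbon and not hydrogen — any heteroatom.
Check the 19 heavy atoms by environment: 10× C → no; 5× O → match; 1× N → match; 1× N (charge +1) → match; 1× O (charge -1) → match; 1× Br → match.
Summing the matching environments: 5 + 1 + 1 + 1 + 1 = 9 matching atoms.

9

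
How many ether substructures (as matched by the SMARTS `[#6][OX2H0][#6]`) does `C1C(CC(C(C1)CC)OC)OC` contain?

2

[#6][OX2H0][#6] is the SMARTS for an ether: an aliphatic oxygen bridging two carbons with no H on the oxygen.
The molecule carries 2 separate instances of a methoxy ether (-OCH3) meeting every constraint; each maps to a distinct set of atoms, giving 2 matches.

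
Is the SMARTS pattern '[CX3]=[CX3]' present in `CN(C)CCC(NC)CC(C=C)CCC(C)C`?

The pattern [CX3]=[CX3] describes a non-aromatic C=C double bond between two sp2 carbons — an alkene.
The molecule carries a vinyl group (-CH=CH2), whose atoms satisfy every constraint of the query, so the pattern matches.

Yes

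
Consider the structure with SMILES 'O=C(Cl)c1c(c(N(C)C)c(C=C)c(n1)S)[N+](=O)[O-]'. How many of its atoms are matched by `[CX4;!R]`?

Check the 18 heavy atoms by environment: 1× n (aromatic, X2, in 6-ring) → no; 5× c (aromatic, X3, in 6-ring) → no; 1× S (X2, acyclic) → no; 1× N (charge +1, X3, acyclic) → no; 1× O (charge -1, X1, acyclic) → no; 2× O (X1, acyclic) → no; 3× C (X3, acyclic) → no; 1× Cl (X1, acyclic) → no; 1× N (X3, acyclic) → no; 2× C (X4, acyclic) → match.
That gives 2 matching atoms.

2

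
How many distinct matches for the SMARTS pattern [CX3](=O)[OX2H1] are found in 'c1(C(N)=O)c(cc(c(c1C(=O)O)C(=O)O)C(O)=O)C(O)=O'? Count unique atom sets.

[CX3](=O)[OX2H1] is the SMARTS for a carboxylic acid: an sp2 carbon double-bonded to O and single-bonded to an -OH oxygen.
The molecule carries 4 separate instances of a carboxylic acid group (-C(=O)OH) meeting every constraint; each maps to a distinct set of atoms, giving 4 matches.

4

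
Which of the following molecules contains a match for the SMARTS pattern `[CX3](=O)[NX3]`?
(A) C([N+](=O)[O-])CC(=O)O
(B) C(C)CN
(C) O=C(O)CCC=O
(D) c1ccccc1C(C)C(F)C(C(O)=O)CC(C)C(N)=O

[CX3](=O)[NX3] describes a carbonyl carbon bonded to a trivalent nitrogen (an amide).
(A) has a carboxylic acid group (-C(=O)OH) but the carbonyl is bonded to O, not to an NX3 nitrogen.
(B) has a primary amino group (-NH2) but the -NH2 is not attached to a carbonyl carbon.
(C) has a carboxylic acid group (-C(=O)OH) but the carbonyl is bonded to O, not to an NX3 nitrogen.
(D) contains a primary amide (-C(=O)NH2), which satisfies every atom and bond constraint.
So the answer is (D).

D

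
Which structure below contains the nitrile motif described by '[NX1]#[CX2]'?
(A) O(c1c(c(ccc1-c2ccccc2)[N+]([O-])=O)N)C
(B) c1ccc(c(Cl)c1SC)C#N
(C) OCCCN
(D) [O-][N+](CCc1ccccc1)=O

[NX1]#[CX2] describes a nitrogen triple-bonded to a two-connected carbon (a nitrile).
(A) has a primary amino group (-NH2) but the nitrogen is NX3 (three connections), not NX1 triple-bonded.
(B) contains a nitrile (-C#N), which satisfies every atom and bond constraint.
(C) has a primary amino group (-NH2) but the nitrogen is NX3 (three connections), not NX1 triple-bonded.
(D) has a nitro group (-[N+](=O)[O-]) but there is no C#N triple bond.
So the answer is (B).

B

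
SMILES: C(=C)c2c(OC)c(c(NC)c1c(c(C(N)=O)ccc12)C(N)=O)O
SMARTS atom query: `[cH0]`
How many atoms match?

The query [cH0] means: aromatic carbon with no attached hydrogen (substituted or ring-fusion).
Check the 23 heavy atoms by environment: 8× c (aromatic, H0) → match; 2× c (aromatic, H1) → no; 1× C (H1) → no; 1× C (H2) → no; 1× N (H1) → no; 2× C (H3) → no; 2× C (H0) → no; 3× O (H0) → no; 2× N (H2) → no; 1× O (H1) → no.
That gives 8 matching atoms.

8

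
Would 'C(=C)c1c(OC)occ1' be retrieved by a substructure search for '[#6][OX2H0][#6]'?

The pattern [#6][OX2H0][#6] describes an aliphatic oxygen bridging two carbons with no H on the oxygen — an ether.
The molecule carries a methoxy ether (-OCH3), whose atoms satisfy every constraint of the query, so the pattern matches.

Yes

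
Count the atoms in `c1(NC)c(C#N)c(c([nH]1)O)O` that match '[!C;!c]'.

5

Check the 11 heavy atoms by environment: 1× n (aromatic) → match; 4× c (aromatic) → no; 2× O → match; 2× N → match; 2× C → no.
Summing the matching environments: 1 + 2 + 2 = 5 matching atoms.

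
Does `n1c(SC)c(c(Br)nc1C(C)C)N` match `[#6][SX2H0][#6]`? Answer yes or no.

Yes

The pattern [#6][SX2H0][#6] describes an aliphatic sulfur bridging two carbons with no H on the sulfur — a thioether.
The molecule carries a methylthio ether (-SCH3), whose atoms satisfy every constraint of the query, so the pattern matches.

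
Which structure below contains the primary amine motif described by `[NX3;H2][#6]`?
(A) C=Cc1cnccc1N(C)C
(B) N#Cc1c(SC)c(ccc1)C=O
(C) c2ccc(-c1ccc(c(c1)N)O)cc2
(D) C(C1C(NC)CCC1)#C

C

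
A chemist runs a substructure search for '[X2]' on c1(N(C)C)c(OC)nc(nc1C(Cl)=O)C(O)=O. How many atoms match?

4

The query [X2] means: any atom with exactly two total connections (bonds + H).
Check the 17 heavy atoms by environment: 2× n (aromatic, X2) → match; 4× c (aromatic, X3) → no; 2× O (X2) → match; 3× C (X4) → no; 2× C (X3) → no; 2× O (X1) → no; 1× N (X3) → no; 1× Cl (X1) → no.
Summing the matching environments: 2 + 2 = 4 matching atoms.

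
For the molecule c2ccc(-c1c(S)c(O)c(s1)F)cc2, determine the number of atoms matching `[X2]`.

3

Check the 14 heavy atoms by environment: 1× s (aromatic, X2) → match; 10× c (aromatic, X3) → no; 1× O (X2) → match; 1× F (X1) → no; 1× S (X2) → match.
Summing the matching environments: 1 + 1 + 1 = 3 matching atoms.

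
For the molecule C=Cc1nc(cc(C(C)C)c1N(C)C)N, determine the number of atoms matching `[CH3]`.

4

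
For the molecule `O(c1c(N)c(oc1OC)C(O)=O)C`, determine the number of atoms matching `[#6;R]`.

4

Check the 13 heavy atoms by environment: 1× o (aromatic, in 5-ring) → no; 4× c (aromatic, in 5-ring) → match; 4× O (acyclic) → no; 3× C (acyclic) → no; 1× N (acyclic) → no.
That gives 4 matching atoms.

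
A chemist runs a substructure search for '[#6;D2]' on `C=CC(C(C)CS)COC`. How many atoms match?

3

Check the 10 heavy atoms by environment: 3× C (D2) → match; 2× C (D3) → no; 1× O (D2) → no; 3× C (D1) → no; 1× S (D1) → no.
That gives 3 matching atoms.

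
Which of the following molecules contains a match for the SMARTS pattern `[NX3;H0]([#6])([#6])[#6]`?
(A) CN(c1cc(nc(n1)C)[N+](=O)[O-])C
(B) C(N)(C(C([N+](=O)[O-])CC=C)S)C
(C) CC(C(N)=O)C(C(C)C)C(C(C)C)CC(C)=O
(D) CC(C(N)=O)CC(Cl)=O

[NX3;H0]([#6])([#6])[#6] describes a trivalent nitrogen with no H, bonded to three carbons (a tertiary amine).
(A) contains a dimethylamino group (-N(CH3)2), which satisfies every atom and bond constraint.
(B) has a primary amino group (-NH2) but the nitrogen has H2, not H0 with three carbons.
(C) has a primary amide (-C(=O)NH2) but the amide nitrogen has H2 and only one carbon neighbour.
(D) has a primary amide (-C(=O)NH2) but the amide nitrogen has H2 and only one carbon neighbour.
So the answer is (A).

A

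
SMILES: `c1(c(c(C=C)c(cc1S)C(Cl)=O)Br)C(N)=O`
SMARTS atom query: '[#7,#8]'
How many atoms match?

3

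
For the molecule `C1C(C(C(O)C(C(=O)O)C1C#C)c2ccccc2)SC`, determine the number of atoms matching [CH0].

The query [CH0] means: aliphatic carbon with no attached hydrogen.
Check the 20 heavy atoms by environment: 1× C (H2) → no; 6× C (H1) → no; 2× C (H0) → match; 1× O (H0) → no; 2× O (H1) → no; 1× c (aromatic, H0) → no; 5× c (aromatic, H1) → no; 1× S (H0) → no; 1× C (H3) → no.
That gives 2 matching atoms.

2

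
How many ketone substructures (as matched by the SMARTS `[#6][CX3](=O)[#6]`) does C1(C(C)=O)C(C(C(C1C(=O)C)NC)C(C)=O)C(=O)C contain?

4

[#6][CX3](=O)[#6] is the SMARTS for a ketone: a carbonyl carbon (no H) flanked by two carbons.
The molecule carries 4 separate instances of an acetyl/ketone group (-C(=O)CH3) meeting every constraint; each maps to a distinct set of atoms, giving 4 matches.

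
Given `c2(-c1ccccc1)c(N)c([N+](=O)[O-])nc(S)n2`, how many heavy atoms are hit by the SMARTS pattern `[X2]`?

Check the 17 heavy atoms by environment: 2× n (aromatic, X2) → match; 10× c (aromatic, X3) → no; 1× N (X3) → no; 1× N (charge +1, X3) → no; 1× O (charge -1, X1) → no; 1× O (X1) → no; 1× S (X2) → match.
Summing the matching environments: 2 + 1 = 3 matching atoms.

3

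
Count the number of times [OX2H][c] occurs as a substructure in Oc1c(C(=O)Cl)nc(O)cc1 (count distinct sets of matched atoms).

[OX2H][c] is the SMARTS for a phenol: a hydroxyl oxygen attached to an aromatic carbon.
The molecule carries 2 separate instances of a hydroxyl group (-OH) meeting every constraint; each maps to a distinct set of atoms, giving 2 matches.

2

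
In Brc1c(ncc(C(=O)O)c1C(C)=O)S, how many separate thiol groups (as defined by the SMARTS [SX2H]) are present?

1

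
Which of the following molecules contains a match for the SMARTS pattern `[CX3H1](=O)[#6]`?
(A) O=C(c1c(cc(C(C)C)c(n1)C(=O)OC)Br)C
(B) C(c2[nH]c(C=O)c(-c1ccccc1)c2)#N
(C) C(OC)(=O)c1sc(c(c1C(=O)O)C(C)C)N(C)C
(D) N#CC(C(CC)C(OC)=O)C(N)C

B

[CX3H1](=O)[#6] describes an sp2 carbon with one H, double-bonded to O and single-bonded to carbon (an aldehyde).
(A) has a methyl-ester group (-C(=O)OCH3) but the carbonyl carbon has H0, not H1.
(B) contains an aldehyde (-CHO), which satisfies every atom and bond constraint.
(C) has a carboxylic acid group (-C(=O)OH) but the carbonyl carbon has H0 and is bonded to O, not H1.
(D) has a methyl-ester group (-C(=O)OCH3) but the carbonyl carbon has H0, not H1.
So the answer is (B).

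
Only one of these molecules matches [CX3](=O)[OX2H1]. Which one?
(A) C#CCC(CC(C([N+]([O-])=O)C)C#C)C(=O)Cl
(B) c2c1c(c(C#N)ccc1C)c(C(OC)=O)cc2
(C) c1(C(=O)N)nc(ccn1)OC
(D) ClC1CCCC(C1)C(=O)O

D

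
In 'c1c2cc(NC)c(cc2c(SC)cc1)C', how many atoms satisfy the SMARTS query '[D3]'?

5

Check the 15 heavy atoms by environment: 5× c (aromatic, D3) → match; 5× c (aromatic, D2) → no; 3× C (D1) → no; 1× S (D2) → no; 1× N (D2) → no.
That gives 5 matching atoms.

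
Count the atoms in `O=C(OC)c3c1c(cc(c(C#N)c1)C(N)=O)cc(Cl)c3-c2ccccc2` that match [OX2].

1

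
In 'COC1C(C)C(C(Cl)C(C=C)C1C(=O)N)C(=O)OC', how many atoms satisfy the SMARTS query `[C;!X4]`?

The query [C;!X4] means: aliphatic carbon that does not have four total connections.
Check the 19 heavy atoms by environment: 9× C (X4) → no; 4× C (X3) → match; 2× O (X1) → no; 2× O (X2) → no; 1× N (X3) → no; 1× Cl (X1) → no.
That gives 4 matching atoms.

4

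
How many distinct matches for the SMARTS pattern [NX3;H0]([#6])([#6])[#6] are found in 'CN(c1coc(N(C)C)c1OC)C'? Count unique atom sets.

[NX3;H0]([#6])([#6])[#6] is the SMARTS for a tertiary amine: a trivalent nitrogen with no H, bonded to three carbons.
The molecule carries 2 separate instances of a dimethylamino group (-N(CH3)2) meeting every constraint; each maps to a distinct set of atoms, giving 2 matches.

2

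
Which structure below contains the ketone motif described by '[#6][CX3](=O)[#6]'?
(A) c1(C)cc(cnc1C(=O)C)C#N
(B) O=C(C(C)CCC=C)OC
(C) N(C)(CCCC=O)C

[#6][CX3](=O)[#6] describes a carbonyl carbon (no H) flanked by two carbons (a ketone).
(A) contains an acetyl/ketone group (-C(=O)CH3), which satisfies every atom and bond constraint.
(B) has a methyl-ester group (-C(=O)OCH3) but one neighbour of the carbonyl carbon is O, not C.
(C) has an aldehyde (-CHO) but the carbonyl carbon has H1, so it is not flanked by two carbons.
So the answer is (A).

A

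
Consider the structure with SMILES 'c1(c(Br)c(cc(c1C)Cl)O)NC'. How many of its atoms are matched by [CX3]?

The query [CX3] means: C with X3: aliphatic carbon with exactly 3 total connections.
Check the 12 heavy atoms by environment: 6× c (aromatic, X3) → no; 1× N (X3) → no; 2× C (X4) → no; 1× Cl (X1) → no; 1× O (X2) → no; 1× Br (X1) → no.
No environment satisfies the query, so 0 matching atoms.

0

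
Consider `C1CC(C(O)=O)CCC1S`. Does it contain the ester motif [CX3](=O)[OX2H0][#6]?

The pattern [CX3](=O)[OX2H0][#6] describes a carbonyl carbon bonded to an oxygen that is itself bonded to carbon (no H on that O) — an ester.
The closest candidate here is a carboxylic acid group (-C(=O)OH), but the singly-bonded O carries H (OX2H1, not H0). No other fragment satisfies the full query, so there is no match.

No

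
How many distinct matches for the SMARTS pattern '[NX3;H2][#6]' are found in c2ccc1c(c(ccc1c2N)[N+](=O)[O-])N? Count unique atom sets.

[NX3;H2][#6] is the SMARTS for a primary amine: a trivalent nitrogen with two H attached to carbon.
The molecule carries 2 separate instances of a primary amino group (-NH2) meeting every constraint; each maps to a distinct set of atoms, giving 2 matches.

2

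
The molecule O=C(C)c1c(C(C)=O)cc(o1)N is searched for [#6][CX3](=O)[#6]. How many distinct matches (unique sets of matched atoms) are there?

2

[#6][CX3](=O)[#6] is the SMARTS for a ketone: a carbonyl carbon (no H) flanked by two carbons.
The molecule carries 2 separate instances of an acetyl/ketone group (-C(=O)CH3) meeting every constraint; each maps to a distinct set of atoms, giving 2 matches.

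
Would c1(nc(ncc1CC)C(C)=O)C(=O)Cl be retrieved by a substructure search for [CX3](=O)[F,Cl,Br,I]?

Yes

The pattern [CX3](=O)[F,Cl,Br,I] describes a carbonyl carbon bonded to a halogen — an acyl halide.
The molecule carries an acyl chloride (-C(=O)Cl), whose atoms satisfy every constraint of the query, so the pattern matches.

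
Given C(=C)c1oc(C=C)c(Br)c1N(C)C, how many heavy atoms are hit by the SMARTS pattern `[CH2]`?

The query [CH2] means: aliphatic carbon with exactly two hydrogens.
Check the 13 heavy atoms by environment: 1× o (aromatic, H0) → no; 4× c (aromatic, H0) → no; 1× Br (H0) → no; 1× N (H0) → no; 2× C (H3) → no; 2× C (H1) → no; 2× C (H2) → match.
That gives 2 matching atoms.

2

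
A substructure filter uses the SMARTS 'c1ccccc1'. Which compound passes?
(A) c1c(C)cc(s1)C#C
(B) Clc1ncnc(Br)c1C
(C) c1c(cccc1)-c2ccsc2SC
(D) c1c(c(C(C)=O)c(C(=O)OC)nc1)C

C

c1ccccc1 describes six aromatic carbons in a ring (a benzene ring).
(A) has a methyl group (-CH3) but no six-membered all-carbon aromatic ring is present.
(B) has a methyl group (-CH3) but no six-membered all-carbon aromatic ring is present.
(C) contains a phenyl ring, which satisfies every atom and bond constraint.
(D) has a methyl group (-CH3) but no six-membered all-carbon aromatic ring is present.
So the answer is (C).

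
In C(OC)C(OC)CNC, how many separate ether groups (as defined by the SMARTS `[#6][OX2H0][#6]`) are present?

2

[#6][OX2H0][#6] is the SMARTS for an ether: an aliphatic oxygen bridging two carbons with no H on the oxygen.
The molecule carries 2 separate instances of a methoxy ether (-OCH3) meeting every constraint; each maps to a distinct set of atoms, giving 2 matches.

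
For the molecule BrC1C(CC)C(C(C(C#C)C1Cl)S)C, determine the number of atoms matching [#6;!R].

5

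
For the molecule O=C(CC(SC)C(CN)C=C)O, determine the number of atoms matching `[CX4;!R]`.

Check the 12 heavy atoms by environment: 5× C (X4, acyclic) → match; 1× S (X2, acyclic) → no; 3× C (X3, acyclic) → no; 1× O (X1, acyclic) → no; 1× O (X2, acyclic) → no; 1× N (X3, acyclic) → no.
That gives 5 matching atoms.

5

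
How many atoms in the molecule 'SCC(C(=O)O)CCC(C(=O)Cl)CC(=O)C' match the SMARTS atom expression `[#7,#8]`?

4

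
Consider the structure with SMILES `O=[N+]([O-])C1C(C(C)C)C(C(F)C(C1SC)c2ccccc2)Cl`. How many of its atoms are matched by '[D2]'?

Check the 22 heavy atoms by environment: 7× C (D3) → no; 1× F (D1) → no; 1× c (aromatic, D3) → no; 5× c (aromatic, D2) → match; 3× C (D1) → no; 1× S (D2) → match; 1× N (charge +1, D3) → no; 1× O (charge -1, D1) → no; 1× O (D1) → no; 1× Cl (D1) → no.
Summing the matching environments: 5 + 1 = 6 matching atoms.

6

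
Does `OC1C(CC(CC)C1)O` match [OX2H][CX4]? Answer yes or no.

Yes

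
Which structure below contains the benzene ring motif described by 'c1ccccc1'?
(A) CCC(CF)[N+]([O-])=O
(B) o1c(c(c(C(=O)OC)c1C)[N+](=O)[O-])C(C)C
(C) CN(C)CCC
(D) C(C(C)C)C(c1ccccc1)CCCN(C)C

c1ccccc1 describes six aromatic carbons in a ring (a benzene ring).
(A) has a methyl group (-CH3) but no six-membered all-carbon aromatic ring is present.
(B) has a methyl group (-CH3) but no six-membered all-carbon aromatic ring is present.
(C) has a methyl group (-CH3) but no six-membered all-carbon aromatic ring is present.
(D) contains a phenyl ring, which satisfies every atom and bond constraint.
So the answer is (D).

D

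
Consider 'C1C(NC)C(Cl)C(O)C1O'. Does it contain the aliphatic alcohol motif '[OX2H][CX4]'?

Yes

The pattern [OX2H][CX4] describes a hydroxyl oxygen bound to an sp3 (X4) carbon — an aliphatic alcohol.
The molecule carries a hydroxyl group (-OH), whose atoms satisfy every constraint of the query, so the pattern matches.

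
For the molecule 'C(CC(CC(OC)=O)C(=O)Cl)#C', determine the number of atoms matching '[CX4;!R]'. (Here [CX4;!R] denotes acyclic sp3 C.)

4

The query [CX4;!R] means: aliphatic carbon with four total connections, not in a ring.
Check the 12 heavy atoms by environment: 4× C (X4, acyclic) → match; 2× C (X3, acyclic) → no; 2× O (X1, acyclic) → no; 1× Cl (X1, acyclic) → no; 2× C (X2, acyclic) → no; 1× O (X2, acyclic) → no.
That gives 4 matching atoms.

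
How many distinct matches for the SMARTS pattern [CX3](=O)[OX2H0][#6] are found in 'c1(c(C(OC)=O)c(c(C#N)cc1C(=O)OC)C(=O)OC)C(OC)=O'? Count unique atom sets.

4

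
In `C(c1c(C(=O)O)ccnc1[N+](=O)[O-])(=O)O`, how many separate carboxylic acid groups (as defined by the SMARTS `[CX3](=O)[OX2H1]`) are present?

2

[CX3](=O)[OX2H1] is the SMARTS for a carboxylic acid: an sp2 carbon double-bonded to O and single-bonded to an -OH oxygen.
The molecule carries 2 separate instances of a carboxylic acid group (-C(=O)OH) meeting every constraint; each maps to a distinct set of atoms, giving 2 matches.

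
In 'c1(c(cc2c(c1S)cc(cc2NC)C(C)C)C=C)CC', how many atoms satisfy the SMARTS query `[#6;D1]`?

The query [#6;D1] means: carbon bonded to exactly one heavy atom.
Check the 20 heavy atoms by environment: 7× c (aromatic, D3) → no; 3× c (aromatic, D2) → no; 2× C (D2) → no; 5× C (D1) → match; 1× C (D3) → no; 1× S (D1) → no; 1× N (D2) → no.
That gives 5 matching atoms.

5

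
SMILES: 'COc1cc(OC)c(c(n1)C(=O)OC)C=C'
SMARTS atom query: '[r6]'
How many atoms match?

6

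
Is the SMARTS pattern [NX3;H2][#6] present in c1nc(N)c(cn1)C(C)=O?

Yes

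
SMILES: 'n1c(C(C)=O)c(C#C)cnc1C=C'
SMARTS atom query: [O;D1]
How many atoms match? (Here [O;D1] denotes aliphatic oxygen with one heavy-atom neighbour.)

1

The query [O;D1] means: aliphatic oxygen bonded to exactly one heavy atom.
Check the 13 heavy atoms by environment: 2× n (aromatic, D2) → no; 3× c (aromatic, D3) → no; 1× c (aromatic, D2) → no; 2× C (D2) → no; 3× C (D1) → no; 1× C (D3) → no; 1× O (D1) → match.
That gives 1 matching atom.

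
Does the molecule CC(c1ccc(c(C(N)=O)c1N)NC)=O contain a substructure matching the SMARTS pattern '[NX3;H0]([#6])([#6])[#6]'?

No

The pattern [NX3;H0]([#6])([#6])[#6] describes a trivalent nitrogen with no H, bonded to three carbons — a tertiary amine.
The closest candidate here is a primary amide (-C(=O)NH2), but the amide nitrogen has H2 and only one carbon neighbour. No other fragment satisfies the full query, so there is no match.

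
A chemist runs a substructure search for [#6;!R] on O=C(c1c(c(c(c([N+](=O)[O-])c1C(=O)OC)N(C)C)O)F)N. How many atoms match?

The query [#6;!R] means: carbon not in any ring.
Check the 21 heavy atoms by environment: 6× c (aromatic, in 6-ring) → no; 2× N (acyclic) → no; 5× C (acyclic) → match; 1× N (charge +1, acyclic) → no; 1× O (charge -1, acyclic) → no; 5× O (acyclic) → no; 1× F (acyclic) → no.
That gives 5 matching atoms.

5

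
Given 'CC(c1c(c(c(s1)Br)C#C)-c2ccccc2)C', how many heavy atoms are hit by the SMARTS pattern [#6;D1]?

3

The query [#6;D1] means: carbon bonded to exactly one heavy atom.
Check the 17 heavy atoms by environment: 1× s (aromatic, D2) → no; 5× c (aromatic, D3) → no; 1× Br (D1) → no; 1× C (D2) → no; 3× C (D1) → match; 1× C (D3) → no; 5× c (aromatic, D2) → no.
That gives 3 matching atoms.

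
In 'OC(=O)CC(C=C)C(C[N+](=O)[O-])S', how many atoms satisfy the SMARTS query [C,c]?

7

The query [C,c] means: comma = OR; matches aliphatic or aromatic carbon — same as #6.
Check the 13 heavy atoms by environment: 7× C → match; 3× O → no; 1× S → no; 1× N (charge +1) → no; 1× O (charge -1) → no.
That gives 7 matching atoms.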